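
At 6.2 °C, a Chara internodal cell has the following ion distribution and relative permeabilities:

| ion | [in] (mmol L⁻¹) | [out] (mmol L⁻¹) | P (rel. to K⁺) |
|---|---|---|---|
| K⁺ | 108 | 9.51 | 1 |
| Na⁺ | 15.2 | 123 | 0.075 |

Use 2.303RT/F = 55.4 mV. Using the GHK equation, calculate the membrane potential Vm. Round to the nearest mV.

-42 mV

Vm = 55.4 · log₁₀[(Σ P·[cation]ₒ + Σ P·[anion]ᵢ) / (Σ P·[cation]ᵢ + Σ P·[anion]ₒ)]
Numerator = 1×9.51 + 0.075×123 = 18.73
Denominator = 1×108 + 0.075×15.2 = 109.1
Vm = 55.4 · log₁₀(0.17166) = 55.4 × (-0.7653) = -42.40 mV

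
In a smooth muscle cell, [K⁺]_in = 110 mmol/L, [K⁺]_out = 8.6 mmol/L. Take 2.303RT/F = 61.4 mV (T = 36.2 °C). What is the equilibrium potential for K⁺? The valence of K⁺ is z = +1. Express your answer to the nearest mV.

-68 mV

E = (61.4/z) · log₁₀([K⁺]_out/[K⁺]_in) with z = +1.
= (61.4/1) · log₁₀(8.6/110) = 61.40 · log₁₀(0.07818)
= 61.40 · (-1.1069) = -67.96 mV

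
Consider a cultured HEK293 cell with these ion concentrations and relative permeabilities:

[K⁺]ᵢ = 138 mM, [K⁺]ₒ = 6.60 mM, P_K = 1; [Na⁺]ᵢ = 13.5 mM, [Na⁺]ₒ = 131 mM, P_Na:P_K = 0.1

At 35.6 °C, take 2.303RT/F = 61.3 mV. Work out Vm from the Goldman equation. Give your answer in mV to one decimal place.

Vm = 61.3 · log₁₀[(Σ P·[cation]ₒ + Σ P·[anion]ᵢ) / (Σ P·[cation]ᵢ + Σ P·[anion]ₒ)]
Numerator = 1×6.60 + 0.1×131 = 19.7
Denominator = 1×138 + 0.1×13.5 = 139.3
Vm = 61.3 · log₁₀(0.14137) = 61.3 × (-0.8496) = -52.08 mV

-52.1 mV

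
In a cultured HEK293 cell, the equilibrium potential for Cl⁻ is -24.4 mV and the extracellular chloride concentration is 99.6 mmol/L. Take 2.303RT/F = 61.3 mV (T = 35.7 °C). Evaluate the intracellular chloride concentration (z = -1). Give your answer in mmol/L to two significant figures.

40 mmol/L

Nernst: E = (61.3/-1) · log₁₀([out]/[in]), so log₁₀([out]/[in]) = -24.4 × -1 / 61.3 = 0.3980.
[out]/[in] = 10^(0.3980) = 2.501.
[in] = 99.6 / 2.501 = 39.83 mmol/L.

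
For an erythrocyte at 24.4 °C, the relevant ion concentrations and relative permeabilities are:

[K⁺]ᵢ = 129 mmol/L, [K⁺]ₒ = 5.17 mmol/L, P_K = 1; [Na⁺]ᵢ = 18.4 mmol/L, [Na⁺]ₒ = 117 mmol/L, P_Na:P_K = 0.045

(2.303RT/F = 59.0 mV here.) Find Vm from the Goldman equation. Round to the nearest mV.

Vm = 59.0 · log₁₀[(Σ P·[cation]ₒ + Σ P·[anion]ᵢ) / (Σ P·[cation]ᵢ + Σ P·[anion]ₒ)]
Numerator = 1×5.17 + 0.045×117 = 10.43
Denominator = 1×129 + 0.045×18.4 = 129.8
Vm = 59.0 · log₁₀(0.080376) = 59.0 × (-1.0949) = -64.60 mV

-65 mV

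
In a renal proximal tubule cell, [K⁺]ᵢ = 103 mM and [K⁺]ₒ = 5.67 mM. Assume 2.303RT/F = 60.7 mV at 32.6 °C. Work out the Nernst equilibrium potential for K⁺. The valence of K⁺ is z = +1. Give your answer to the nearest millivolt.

-76 mV

E = (60.7/z) · log₁₀([K⁺]_out/[K⁺]_in) with z = +1.
= (60.7/1) · log₁₀(5.67/103) = 60.70 · log₁₀(0.05505)
= 60.70 · (-1.2593) = -76.44 mV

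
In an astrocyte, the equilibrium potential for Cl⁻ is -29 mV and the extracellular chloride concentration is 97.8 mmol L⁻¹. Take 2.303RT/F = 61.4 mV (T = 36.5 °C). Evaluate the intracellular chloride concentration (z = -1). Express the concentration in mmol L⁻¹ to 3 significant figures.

33.0 mmol L⁻¹

Nernst: E = (61.4/-1) · log₁₀([out]/[in]), so log₁₀([out]/[in]) = -29.0 × -1 / 61.4 = 0.4723.
[out]/[in] = 10^(0.4723) = 2.967.
[in] = 97.8 / 2.967 = 32.96 mmol L⁻¹.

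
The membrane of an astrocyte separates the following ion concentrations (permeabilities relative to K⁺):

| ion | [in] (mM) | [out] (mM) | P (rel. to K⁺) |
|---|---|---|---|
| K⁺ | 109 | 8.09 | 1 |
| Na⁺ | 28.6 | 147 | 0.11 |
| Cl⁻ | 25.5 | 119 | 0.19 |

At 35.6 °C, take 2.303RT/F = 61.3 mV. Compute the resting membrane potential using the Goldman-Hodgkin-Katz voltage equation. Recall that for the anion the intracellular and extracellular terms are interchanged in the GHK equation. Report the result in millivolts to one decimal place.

-40.8 mV

Vm = 61.3 · log₁₀[(Σ P·[cation]ₒ + Σ P·[anion]ᵢ) / (Σ P·[cation]ᵢ + Σ P·[anion]ₒ)]
Numerator = 1×8.09 + 0.11×147 + 0.19×25.5 = 29.11
Denominator = 1×109 + 0.11×28.6 + 0.19×119 = 134.8
Vm = 61.3 · log₁₀(0.21598) = 61.3 × (-0.6656) = -40.80 mV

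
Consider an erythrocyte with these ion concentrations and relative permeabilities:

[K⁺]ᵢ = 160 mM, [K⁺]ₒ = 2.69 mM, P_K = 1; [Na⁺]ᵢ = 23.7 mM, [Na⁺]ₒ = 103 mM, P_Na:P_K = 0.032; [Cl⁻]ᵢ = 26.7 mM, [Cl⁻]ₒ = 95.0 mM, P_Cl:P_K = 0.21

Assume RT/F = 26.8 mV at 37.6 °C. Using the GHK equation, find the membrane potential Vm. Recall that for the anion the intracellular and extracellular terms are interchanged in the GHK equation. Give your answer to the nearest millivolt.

-74 mV

Vm = 26.8 · ln[(Σ P·[cation]ₒ + Σ P·[anion]ᵢ) / (Σ P·[cation]ᵢ + Σ P·[anion]ₒ)]
Numerator = 1×2.69 + 0.032×103 + 0.21×26.7 = 11.59
Denominator = 1×160 + 0.032×23.7 + 0.21×95.0 = 180.7
Vm = 26.8 · ln(0.064153) = 26.8 × (-2.7465) = -73.61 mV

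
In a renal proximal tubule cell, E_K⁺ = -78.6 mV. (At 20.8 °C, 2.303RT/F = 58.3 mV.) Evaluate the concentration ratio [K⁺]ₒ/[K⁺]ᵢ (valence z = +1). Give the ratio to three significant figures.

0.0449

log₁₀([out]/[in]) = E·z/(58.3) = -78.6 × 1 / 58.3 = -1.3482
[out]/[in] = 10^(-1.3482) = 0.04485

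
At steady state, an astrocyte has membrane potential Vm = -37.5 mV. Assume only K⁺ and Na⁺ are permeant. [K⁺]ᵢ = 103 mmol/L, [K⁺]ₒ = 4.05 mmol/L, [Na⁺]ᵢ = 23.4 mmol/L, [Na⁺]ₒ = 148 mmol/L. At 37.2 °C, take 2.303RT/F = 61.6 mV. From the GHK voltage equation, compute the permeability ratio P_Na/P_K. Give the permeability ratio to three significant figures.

Let α = P_Na/P_K. GHK: Vm = 61.6·log₁₀[(Kₒ + α·Naₒ)/(Kᵢ + α·Naᵢ)].
10^(Vm/61.6) = 10^(-37.5/61.6) = 0.24617
So 0.24617·(Kᵢ + α·Naᵢ) = Kₒ + α·Naₒ → α = (0.24617·103.0 − 4.05) / (148.0 − 0.24617·23.4)
α = (25.36 − 4.05) / (148.0 − 5.76) = 21.31/142.2 = 0.1498

0.150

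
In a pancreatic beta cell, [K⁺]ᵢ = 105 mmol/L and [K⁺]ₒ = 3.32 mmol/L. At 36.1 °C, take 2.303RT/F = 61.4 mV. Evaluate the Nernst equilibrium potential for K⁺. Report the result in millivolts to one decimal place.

E = (61.4/z) · log₁₀([K⁺]_out/[K⁺]_in) with z = +1.
= (61.4/1) · log₁₀(3.32/105) = 61.40 · log₁₀(0.03162)
= 61.40 · (-1.5001) = -92.10 mV

-92.1 mV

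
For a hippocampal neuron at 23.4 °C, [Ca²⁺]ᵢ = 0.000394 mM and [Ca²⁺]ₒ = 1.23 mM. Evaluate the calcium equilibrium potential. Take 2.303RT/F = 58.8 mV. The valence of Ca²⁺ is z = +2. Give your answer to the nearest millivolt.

E = (58.8/z) · log₁₀([Ca²⁺]_out/[Ca²⁺]_in) with z = +2.
= (58.8/2) · log₁₀(1.23/0.000394) = 29.40 · log₁₀(3122)
= 29.40 · (3.4944) = 102.74 mV

103 mV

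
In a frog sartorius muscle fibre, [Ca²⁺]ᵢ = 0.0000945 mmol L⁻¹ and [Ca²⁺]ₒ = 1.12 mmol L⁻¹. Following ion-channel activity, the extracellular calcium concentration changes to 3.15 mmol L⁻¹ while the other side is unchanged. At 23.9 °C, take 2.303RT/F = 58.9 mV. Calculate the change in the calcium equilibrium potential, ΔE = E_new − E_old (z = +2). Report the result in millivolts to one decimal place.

13.2 mV

E_old = (58.9/2)·log₁₀(1.12/0.0000945) = 119.97 mV
E_new = (58.9/2)·log₁₀(3.15/0.0000945) = 133.20 mV
ΔE = 133.20 − (119.97) = 13.23 mV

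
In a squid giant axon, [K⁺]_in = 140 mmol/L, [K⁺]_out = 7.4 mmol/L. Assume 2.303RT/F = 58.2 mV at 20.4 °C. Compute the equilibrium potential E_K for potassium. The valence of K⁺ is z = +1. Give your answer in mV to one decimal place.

E = (58.2/z) · log₁₀([K⁺]_out/[K⁺]_in) with z = +1.
= (58.2/1) · log₁₀(7.4/140) = 58.20 · log₁₀(0.05286)
= 58.20 · (-1.2769) = -74.32 mV

-74.3 mV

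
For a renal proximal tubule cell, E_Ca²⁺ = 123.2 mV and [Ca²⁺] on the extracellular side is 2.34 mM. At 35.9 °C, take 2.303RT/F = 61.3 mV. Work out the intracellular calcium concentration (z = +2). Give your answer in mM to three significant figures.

0.000224 mM

Nernst: E = (61.3/2) · log₁₀([out]/[in]), so log₁₀([out]/[in]) = 123.2 × 2 / 61.3 = 4.0196.
[out]/[in] = 10^(4.0196) = 1.046e+04.
[in] = 2.34 / 1.046e+04 = 0.0002237 mM.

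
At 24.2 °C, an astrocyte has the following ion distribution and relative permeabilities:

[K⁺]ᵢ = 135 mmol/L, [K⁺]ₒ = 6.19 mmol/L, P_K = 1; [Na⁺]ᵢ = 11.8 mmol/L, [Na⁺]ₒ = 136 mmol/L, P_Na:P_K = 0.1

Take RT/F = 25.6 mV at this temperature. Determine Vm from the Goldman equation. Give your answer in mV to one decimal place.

Vm = 25.6 · ln[(Σ P·[cation]ₒ + Σ P·[anion]ᵢ) / (Σ P·[cation]ᵢ + Σ P·[anion]ₒ)]
Numerator = 1×6.19 + 0.1×136 = 19.79
Denominator = 1×135 + 0.1×11.8 = 136.2
Vm = 25.6 · ln(0.14532) = 25.6 × (-1.9288) = -49.38 mV

-49.4 mV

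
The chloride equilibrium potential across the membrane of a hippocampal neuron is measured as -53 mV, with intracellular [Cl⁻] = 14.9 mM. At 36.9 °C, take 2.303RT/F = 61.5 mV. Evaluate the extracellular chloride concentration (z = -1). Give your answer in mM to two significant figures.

110 mM

Nernst: E = (61.5/-1) · log₁₀([out]/[in]), so log₁₀([out]/[in]) = -53.0 × -1 / 61.5 = 0.8618.
[out]/[in] = 10^(0.8618) = 7.274.
[out] = 7.274 × 14.9 = 108.4 mM.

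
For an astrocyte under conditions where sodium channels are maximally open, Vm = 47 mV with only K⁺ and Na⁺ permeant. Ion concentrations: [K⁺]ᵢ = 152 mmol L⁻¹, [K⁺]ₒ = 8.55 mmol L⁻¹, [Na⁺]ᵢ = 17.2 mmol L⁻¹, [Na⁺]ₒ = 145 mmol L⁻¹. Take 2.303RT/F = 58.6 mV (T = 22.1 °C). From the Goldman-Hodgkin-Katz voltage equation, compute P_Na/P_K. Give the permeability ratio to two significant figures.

Let α = P_Na/P_K. GHK: Vm = 58.6·log₁₀[(Kₒ + α·Naₒ)/(Kᵢ + α·Naᵢ)].
10^(Vm/58.6) = 10^(47.0/58.6) = 6.3394
So 6.3394·(Kᵢ + α·Naᵢ) = Kₒ + α·Naₒ → α = (6.3394·152.0 − 8.55) / (145.0 − 6.3394·17.2)
α = (963.6 − 8.55) / (145.0 − 109) = 955/35.96 = 26.56

27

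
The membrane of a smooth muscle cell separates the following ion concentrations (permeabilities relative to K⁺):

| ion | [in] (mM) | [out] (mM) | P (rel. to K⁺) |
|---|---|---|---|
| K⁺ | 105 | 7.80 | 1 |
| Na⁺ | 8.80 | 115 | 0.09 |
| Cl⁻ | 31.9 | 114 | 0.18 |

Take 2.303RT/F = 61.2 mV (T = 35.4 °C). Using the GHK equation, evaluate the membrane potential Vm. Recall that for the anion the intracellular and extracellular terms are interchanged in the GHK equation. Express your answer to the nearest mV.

-44 mV

Vm = 61.2 · log₁₀[(Σ P·[cation]ₒ + Σ P·[anion]ᵢ) / (Σ P·[cation]ᵢ + Σ P·[anion]ₒ)]
Numerator = 1×7.80 + 0.09×115 + 0.18×31.9 = 23.89
Denominator = 1×105 + 0.09×8.80 + 0.18×114 = 126.3
Vm = 61.2 · log₁₀(0.18915) = 61.2 × (-0.7232) = -44.26 mV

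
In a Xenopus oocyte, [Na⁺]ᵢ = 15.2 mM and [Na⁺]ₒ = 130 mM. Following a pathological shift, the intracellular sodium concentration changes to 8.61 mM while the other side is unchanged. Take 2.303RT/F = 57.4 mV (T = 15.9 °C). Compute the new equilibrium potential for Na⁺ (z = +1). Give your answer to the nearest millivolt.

After the shift: [Na⁺]_out = 130, [Na⁺]_in = 8.61 mM.
E_new = (57.4/1)·log₁₀(130/8.61) = 57.40 · (1.1789) = 67.67 mV

68 mV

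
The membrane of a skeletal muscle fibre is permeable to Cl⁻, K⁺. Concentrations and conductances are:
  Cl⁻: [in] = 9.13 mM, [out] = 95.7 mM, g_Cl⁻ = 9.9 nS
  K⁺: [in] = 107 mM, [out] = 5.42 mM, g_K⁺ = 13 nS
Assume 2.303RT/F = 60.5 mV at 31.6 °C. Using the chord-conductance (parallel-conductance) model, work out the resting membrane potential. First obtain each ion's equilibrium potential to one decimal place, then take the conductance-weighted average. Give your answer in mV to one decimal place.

-71.2 mV

E_Cl⁻ = (60.5/-1)·log₁₀(95.7/9.13) = -61.7 mV
E_K⁺ = (60.5/1)·log₁₀(5.42/107) = -78.4 mV
Vm = (Σ gᵢEᵢ)/(Σ gᵢ) = (9.9·-61.7 + 13·-78.4) / (9.9 + 13)
= -1630.03 / 22.9 = -71.18 mV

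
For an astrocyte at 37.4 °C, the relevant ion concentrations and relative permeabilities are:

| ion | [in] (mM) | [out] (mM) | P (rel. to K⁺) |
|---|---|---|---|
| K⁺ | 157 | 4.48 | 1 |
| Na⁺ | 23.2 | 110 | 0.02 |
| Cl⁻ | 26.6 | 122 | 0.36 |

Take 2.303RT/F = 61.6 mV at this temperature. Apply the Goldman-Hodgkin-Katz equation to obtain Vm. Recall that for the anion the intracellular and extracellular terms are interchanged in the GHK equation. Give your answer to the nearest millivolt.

Vm = 61.6 · log₁₀[(Σ P·[cation]ₒ + Σ P·[anion]ᵢ) / (Σ P·[cation]ᵢ + Σ P·[anion]ₒ)]
Numerator = 1×4.48 + 0.02×110 + 0.36×26.6 = 16.26
Denominator = 1×157 + 0.02×23.2 + 0.36×122 = 201.4
Vm = 61.6 · log₁₀(0.080721) = 61.6 × (-1.0930) = -67.33 mV

-67 mV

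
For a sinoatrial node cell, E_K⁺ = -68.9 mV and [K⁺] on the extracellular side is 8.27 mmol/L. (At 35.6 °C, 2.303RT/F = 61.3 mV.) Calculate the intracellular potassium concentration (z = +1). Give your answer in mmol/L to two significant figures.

Nernst: E = (61.3/1) · log₁₀([out]/[in]), so log₁₀([out]/[in]) = -68.9 × 1 / 61.3 = -1.1240.
[out]/[in] = 10^(-1.1240) = 0.07517.
[in] = 8.27 / 0.07517 = 110 mmol/L.

110 mmol/L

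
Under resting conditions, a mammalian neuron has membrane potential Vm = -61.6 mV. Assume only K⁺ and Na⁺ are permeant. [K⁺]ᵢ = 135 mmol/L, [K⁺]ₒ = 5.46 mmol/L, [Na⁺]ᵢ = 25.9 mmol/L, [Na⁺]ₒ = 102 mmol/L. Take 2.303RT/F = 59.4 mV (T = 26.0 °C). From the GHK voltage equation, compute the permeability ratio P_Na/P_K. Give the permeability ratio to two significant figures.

0.070

Let α = P_Na/P_K. GHK: Vm = 59.4·log₁₀[(Kₒ + α·Naₒ)/(Kᵢ + α·Naᵢ)].
10^(Vm/59.4) = 10^(-61.6/59.4) = 0.091825
So 0.091825·(Kᵢ + α·Naᵢ) = Kₒ + α·Naₒ → α = (0.091825·135.0 − 5.46) / (102.0 − 0.091825·25.9)
α = (12.4 − 5.46) / (102.0 − 2.378) = 6.936/99.62 = 0.06963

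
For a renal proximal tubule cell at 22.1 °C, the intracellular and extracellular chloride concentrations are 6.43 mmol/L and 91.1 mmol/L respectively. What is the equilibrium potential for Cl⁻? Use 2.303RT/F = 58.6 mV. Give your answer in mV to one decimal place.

-67.5 mV

E = (58.6/z) · log₁₀([Cl⁻]_out/[Cl⁻]_in) with z = -1.
For an anion, dividing by z = -1 reverses the sign.
= (58.6/-1) · log₁₀(91.1/6.43) = -58.60 · log₁₀(14.17)
= -58.60 · (1.1513) = -67.47 mV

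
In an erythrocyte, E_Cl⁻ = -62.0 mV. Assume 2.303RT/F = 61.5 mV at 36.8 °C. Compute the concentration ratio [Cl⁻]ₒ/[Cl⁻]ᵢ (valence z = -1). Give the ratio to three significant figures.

log₁₀([out]/[in]) = E·z/(61.5) = -62.0 × -1 / 61.5 = 1.0081
[out]/[in] = 10^(1.0081) = 10.19

10.2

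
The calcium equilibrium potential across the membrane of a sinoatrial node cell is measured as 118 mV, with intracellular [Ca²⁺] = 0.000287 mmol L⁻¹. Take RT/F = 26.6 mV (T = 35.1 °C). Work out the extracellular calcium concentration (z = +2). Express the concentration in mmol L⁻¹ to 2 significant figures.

2.0 mmol L⁻¹

Nernst: E = (26.6/2) · ln([out]/[in]), so ln([out]/[in]) = 118.0 × 2 / 26.6 = 8.8722.
[out]/[in] = e^(8.8722) = 7131.
[out] = 7131 × 0.000287 = 2.047 mmol L⁻¹.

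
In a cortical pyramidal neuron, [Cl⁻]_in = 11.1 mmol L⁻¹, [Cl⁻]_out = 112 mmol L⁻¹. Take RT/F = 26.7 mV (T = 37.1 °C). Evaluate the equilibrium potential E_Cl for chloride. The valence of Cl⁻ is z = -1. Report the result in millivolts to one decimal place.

-61.7 mV

E = (26.7/z) · ln([Cl⁻]_out/[Cl⁻]_in) with z = -1.
For an anion, dividing by z = -1 reverses the sign.
= (26.7/-1) · ln(112/11.1) = -26.70 · ln(10.09)
= -26.70 · (2.3116) = -61.72 mV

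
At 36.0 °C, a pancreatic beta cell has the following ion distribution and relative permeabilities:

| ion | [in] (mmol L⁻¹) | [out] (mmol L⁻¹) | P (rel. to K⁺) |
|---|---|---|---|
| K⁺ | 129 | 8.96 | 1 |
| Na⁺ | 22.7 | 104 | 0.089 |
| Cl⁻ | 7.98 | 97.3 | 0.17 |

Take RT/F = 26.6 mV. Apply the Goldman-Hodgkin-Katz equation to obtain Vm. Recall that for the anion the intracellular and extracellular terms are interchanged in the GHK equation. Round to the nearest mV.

-54 mV

Vm = 26.6 · ln[(Σ P·[cation]ₒ + Σ P·[anion]ᵢ) / (Σ P·[cation]ᵢ + Σ P·[anion]ₒ)]
Numerator = 1×8.96 + 0.089×104 + 0.17×7.98 = 19.57
Denominator = 1×129 + 0.089×22.7 + 0.17×97.3 = 147.6
Vm = 26.6 · ln(0.13264) = 26.6 × (-2.0201) = -53.74 mV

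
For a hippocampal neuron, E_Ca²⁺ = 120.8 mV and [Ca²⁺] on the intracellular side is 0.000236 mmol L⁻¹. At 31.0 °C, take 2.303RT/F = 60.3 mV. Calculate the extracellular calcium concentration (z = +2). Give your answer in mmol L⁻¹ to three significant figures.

2.40 mmol L⁻¹

Nernst: E = (60.3/2) · log₁₀([out]/[in]), so log₁₀([out]/[in]) = 120.8 × 2 / 60.3 = 4.0066.
[out]/[in] = 10^(4.0066) = 1.015e+04.
[out] = 1.015e+04 × 0.000236 = 2.396 mmol L⁻¹.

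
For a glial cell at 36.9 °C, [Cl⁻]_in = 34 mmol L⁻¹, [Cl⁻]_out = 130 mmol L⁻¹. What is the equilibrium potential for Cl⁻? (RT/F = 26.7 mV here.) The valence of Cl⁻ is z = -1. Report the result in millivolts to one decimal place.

E = (26.7/z) · ln([Cl⁻]_out/[Cl⁻]_in) with z = -1.
For an anion, dividing by z = -1 reverses the sign.
= (26.7/-1) · ln(130/34) = -26.70 · ln(3.824)
= -26.70 · (1.3412) = -35.81 mV

-35.8 mV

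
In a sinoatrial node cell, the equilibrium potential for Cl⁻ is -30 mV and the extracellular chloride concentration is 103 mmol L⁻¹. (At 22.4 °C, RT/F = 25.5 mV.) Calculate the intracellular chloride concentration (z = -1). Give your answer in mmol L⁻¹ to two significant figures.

32 mmol L⁻¹

Nernst: E = (25.5/-1) · ln([out]/[in]), so ln([out]/[in]) = -30.0 × -1 / 25.5 = 1.1765.
[out]/[in] = e^(1.1765) = 3.243.
[in] = 103 / 3.243 = 31.76 mmol L⁻¹.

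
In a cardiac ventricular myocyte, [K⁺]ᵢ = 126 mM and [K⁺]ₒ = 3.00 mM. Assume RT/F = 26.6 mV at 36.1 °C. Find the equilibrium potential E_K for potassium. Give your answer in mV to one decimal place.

E = (26.6/z) · ln([K⁺]_out/[K⁺]_in) with z = +1.
= (26.6/1) · ln(3.00/126) = 26.60 · ln(0.02381)
= 26.60 · (-3.7377) = -99.42 mV

-99.4 mV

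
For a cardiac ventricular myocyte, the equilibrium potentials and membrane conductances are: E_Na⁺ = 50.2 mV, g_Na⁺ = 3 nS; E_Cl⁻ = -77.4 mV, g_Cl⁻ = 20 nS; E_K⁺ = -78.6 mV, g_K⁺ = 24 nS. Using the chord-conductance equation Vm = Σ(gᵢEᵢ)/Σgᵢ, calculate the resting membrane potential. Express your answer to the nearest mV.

-70 mV

Σ gᵢEᵢ = 3·(50.2) + 20·(-77.4) + 24·(-78.6) = -3283.80
Σ gᵢ = 3 + 20 + 24 = 47
Vm = -3283.80 / 47 = -69.87 mV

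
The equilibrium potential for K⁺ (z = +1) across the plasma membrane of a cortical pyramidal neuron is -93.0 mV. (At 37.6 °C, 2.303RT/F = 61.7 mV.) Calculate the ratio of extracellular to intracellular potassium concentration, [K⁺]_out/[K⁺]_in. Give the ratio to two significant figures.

0.031

log₁₀([out]/[in]) = E·z/(61.7) = -93.0 × 1 / 61.7 = -1.5073
[out]/[in] = 10^(-1.5073) = 0.0311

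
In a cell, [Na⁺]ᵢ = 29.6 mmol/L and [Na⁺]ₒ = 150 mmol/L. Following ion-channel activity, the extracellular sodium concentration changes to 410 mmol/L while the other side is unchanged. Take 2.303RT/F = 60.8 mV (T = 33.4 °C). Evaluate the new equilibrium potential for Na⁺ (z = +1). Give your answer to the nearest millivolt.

After the shift: [Na⁺]_out = 410, [Na⁺]_in = 29.6 mmol/L.
E_new = (60.8/1)·log₁₀(410/29.6) = 60.80 · (1.1415) = 69.40 mV

69 mV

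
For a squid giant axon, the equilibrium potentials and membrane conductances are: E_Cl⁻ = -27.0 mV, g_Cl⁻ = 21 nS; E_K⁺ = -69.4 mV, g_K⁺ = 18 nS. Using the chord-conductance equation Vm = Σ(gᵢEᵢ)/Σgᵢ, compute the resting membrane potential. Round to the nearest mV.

Σ gᵢEᵢ = 21·(-27.0) + 18·(-69.4) = -1816.20
Σ gᵢ = 21 + 18 = 39
Vm = -1816.20 / 39 = -46.57 mV

-47 mV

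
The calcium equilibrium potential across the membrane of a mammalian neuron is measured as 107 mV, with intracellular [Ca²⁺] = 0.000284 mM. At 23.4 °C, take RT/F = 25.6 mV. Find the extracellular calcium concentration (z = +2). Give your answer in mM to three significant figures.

1.21 mM

Nernst: E = (25.6/2) · ln([out]/[in]), so ln([out]/[in]) = 107.0 × 2 / 25.6 = 8.3594.
[out]/[in] = e^(8.3594) = 4270.
[out] = 4270 × 0.000284 = 1.213 mM.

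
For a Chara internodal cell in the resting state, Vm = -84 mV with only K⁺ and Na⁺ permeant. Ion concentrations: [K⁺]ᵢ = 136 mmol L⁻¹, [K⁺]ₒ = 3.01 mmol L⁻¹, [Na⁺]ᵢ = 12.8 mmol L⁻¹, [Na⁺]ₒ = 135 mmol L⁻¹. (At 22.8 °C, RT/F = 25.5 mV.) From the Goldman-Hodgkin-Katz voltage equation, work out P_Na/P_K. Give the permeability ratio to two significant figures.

Let α = P_Na/P_K. GHK: Vm = 25.5·ln[(Kₒ + α·Naₒ)/(Kᵢ + α·Naᵢ)].
e^(Vm/25.5) = e^(-84.0/25.5) = 0.037101
So 0.037101·(Kᵢ + α·Naᵢ) = Kₒ + α·Naₒ → α = (0.037101·136.0 − 3.01) / (135.0 − 0.037101·12.8)
α = (5.046 − 3.01) / (135.0 − 0.4749) = 2.036/134.5 = 0.01513

0.015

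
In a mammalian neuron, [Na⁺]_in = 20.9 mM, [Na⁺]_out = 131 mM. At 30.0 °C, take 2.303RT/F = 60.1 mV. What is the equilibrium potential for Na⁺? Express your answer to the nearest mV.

48 mV

E = (60.1/z) · log₁₀([Na⁺]_out/[Na⁺]_in) with z = +1.
= (60.1/1) · log₁₀(131/20.9) = 60.10 · log₁₀(6.268)
= 60.10 · (0.7971) = 47.91 mV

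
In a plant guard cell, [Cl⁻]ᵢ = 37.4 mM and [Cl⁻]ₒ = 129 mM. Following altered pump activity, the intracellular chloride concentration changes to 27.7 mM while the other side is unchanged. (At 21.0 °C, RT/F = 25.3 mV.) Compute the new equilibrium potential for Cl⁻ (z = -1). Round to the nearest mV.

-39 mV

After the shift: [Cl⁻]_out = 129, [Cl⁻]_in = 27.7 mM.
E_new = (25.3/-1)·ln(129/27.7) = -25.30 · (1.5384) = -38.92 mV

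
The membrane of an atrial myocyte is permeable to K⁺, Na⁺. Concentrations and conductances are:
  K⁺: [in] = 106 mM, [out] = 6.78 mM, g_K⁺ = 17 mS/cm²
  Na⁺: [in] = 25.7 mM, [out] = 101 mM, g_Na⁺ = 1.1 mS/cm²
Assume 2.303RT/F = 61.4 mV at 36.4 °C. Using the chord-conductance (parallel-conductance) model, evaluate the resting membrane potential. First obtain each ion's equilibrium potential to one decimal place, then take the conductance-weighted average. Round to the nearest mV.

E_K⁺ = (61.4/1)·log₁₀(6.78/106) = -73.3 mV
E_Na⁺ = (61.4/1)·log₁₀(101/25.7) = 36.5 mV
Vm = (Σ gᵢEᵢ)/(Σ gᵢ) = (17·-73.3 + 1.1·36.5) / (17 + 1.1)
= -1205.95 / 18.1 = -66.63 mV

-67 mV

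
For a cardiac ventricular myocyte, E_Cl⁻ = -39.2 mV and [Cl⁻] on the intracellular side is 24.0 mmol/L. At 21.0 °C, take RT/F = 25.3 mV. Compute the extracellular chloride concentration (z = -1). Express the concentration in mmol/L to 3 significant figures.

Nernst: E = (25.3/-1) · ln([out]/[in]), so ln([out]/[in]) = -39.2 × -1 / 25.3 = 1.5494.
[out]/[in] = e^(1.5494) = 4.709.
[out] = 4.709 × 24.0 = 113 mmol/L.

113 mmol/L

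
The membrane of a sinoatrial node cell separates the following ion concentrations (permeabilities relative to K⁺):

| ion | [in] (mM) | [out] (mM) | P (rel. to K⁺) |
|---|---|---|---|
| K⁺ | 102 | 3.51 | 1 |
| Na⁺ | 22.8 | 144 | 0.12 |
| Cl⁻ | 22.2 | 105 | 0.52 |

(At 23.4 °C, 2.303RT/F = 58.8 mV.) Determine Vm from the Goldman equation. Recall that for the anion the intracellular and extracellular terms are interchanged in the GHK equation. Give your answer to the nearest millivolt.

Vm = 58.8 · log₁₀[(Σ P·[cation]ₒ + Σ P·[anion]ᵢ) / (Σ P·[cation]ᵢ + Σ P·[anion]ₒ)]
Numerator = 1×3.51 + 0.12×144 + 0.52×22.2 = 32.33
Denominator = 1×102 + 0.12×22.8 + 0.52×105 = 159.3
Vm = 58.8 · log₁₀(0.20293) = 58.8 × (-0.6927) = -40.73 mV

-41 mV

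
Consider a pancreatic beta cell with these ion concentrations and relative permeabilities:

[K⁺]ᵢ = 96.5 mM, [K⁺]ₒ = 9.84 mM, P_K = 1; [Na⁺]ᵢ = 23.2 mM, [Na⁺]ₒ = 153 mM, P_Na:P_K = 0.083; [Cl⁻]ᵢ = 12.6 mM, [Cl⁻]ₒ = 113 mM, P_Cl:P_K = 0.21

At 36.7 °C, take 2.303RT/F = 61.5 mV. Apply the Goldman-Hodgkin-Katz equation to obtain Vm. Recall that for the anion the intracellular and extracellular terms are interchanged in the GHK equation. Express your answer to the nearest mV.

Vm = 61.5 · log₁₀[(Σ P·[cation]ₒ + Σ P·[anion]ᵢ) / (Σ P·[cation]ᵢ + Σ P·[anion]ₒ)]
Numerator = 1×9.84 + 0.083×153 + 0.21×12.6 = 25.19
Denominator = 1×96.5 + 0.083×23.2 + 0.21×113 = 122.2
Vm = 61.5 · log₁₀(0.20617) = 61.5 × (-0.6858) = -42.17 mV

-42 mV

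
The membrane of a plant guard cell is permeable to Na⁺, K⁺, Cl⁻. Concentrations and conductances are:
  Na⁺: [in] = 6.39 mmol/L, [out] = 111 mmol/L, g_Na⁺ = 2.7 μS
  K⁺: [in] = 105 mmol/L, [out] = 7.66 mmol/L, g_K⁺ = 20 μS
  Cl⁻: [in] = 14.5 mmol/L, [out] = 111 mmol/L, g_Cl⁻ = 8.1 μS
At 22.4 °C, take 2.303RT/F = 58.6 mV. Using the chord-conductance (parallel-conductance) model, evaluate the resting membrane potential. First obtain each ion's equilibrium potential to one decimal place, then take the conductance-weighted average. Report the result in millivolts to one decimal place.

-50.5 mV

E_Na⁺ = (58.6/1)·log₁₀(111/6.39) = 72.7 mV
E_K⁺ = (58.6/1)·log₁₀(7.66/105) = -66.6 mV
E_Cl⁻ = (58.6/-1)·log₁₀(111/14.5) = -51.8 mV
Vm = (Σ gᵢEᵢ)/(Σ gᵢ) = (2.7·72.7 + 20·-66.6 + 8.1·-51.8) / (2.7 + 20 + 8.1)
= -1555.29 / 30.8 = -50.50 mV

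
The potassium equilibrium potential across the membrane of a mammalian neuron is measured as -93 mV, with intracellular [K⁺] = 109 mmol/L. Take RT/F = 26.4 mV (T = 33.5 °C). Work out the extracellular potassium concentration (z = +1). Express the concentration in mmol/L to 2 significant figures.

Nernst: E = (26.4/1) · ln([out]/[in]), so ln([out]/[in]) = -93.0 × 1 / 26.4 = -3.5227.
[out]/[in] = e^(-3.5227) = 0.02952.
[out] = 0.02952 × 109 = 3.218 mmol/L.

3.2 mmol/L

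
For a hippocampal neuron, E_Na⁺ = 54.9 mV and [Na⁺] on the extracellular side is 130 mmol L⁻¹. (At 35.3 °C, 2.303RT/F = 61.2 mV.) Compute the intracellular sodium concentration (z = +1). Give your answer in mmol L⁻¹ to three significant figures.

16.5 mmol L⁻¹

Nernst: E = (61.2/1) · log₁₀([out]/[in]), so log₁₀([out]/[in]) = 54.9 × 1 / 61.2 = 0.8971.
[out]/[in] = 10^(0.8971) = 7.89.
[in] = 130 / 7.89 = 16.48 mmol L⁻¹.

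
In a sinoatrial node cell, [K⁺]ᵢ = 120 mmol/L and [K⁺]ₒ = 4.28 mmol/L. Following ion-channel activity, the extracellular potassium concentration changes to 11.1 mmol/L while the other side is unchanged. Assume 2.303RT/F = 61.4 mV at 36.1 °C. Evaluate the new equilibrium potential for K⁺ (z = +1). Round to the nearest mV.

-63 mV

After the shift: [K⁺]_out = 11.1, [K⁺]_in = 120 mmol/L.
E_new = (61.4/1)·log₁₀(11.1/120) = 61.40 · (-1.0339) = -63.48 mV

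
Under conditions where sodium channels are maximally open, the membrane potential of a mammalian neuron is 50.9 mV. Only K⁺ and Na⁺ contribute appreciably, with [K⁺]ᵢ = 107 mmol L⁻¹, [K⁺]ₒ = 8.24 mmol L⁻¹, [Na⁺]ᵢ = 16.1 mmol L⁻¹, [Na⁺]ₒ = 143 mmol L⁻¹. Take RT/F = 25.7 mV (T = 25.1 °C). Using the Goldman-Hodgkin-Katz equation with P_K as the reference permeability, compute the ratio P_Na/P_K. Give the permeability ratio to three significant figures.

29.1

Let α = P_Na/P_K. GHK: Vm = 25.7·ln[(Kₒ + α·Naₒ)/(Kᵢ + α·Naᵢ)].
e^(Vm/25.7) = e^(50.9/25.7) = 7.2467
So 7.2467·(Kᵢ + α·Naᵢ) = Kₒ + α·Naₒ → α = (7.2467·107.0 − 8.24) / (143.0 − 7.2467·16.1)
α = (775.4 − 8.24) / (143.0 − 116.7) = 767.2/26.33 = 29.14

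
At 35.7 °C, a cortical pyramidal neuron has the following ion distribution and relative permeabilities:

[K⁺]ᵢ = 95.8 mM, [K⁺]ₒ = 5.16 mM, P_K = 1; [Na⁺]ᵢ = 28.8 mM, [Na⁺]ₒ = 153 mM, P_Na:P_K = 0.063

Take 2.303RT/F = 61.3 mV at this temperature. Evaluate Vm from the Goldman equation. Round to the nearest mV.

Vm = 61.3 · log₁₀[(Σ P·[cation]ₒ + Σ P·[anion]ᵢ) / (Σ P·[cation]ᵢ + Σ P·[anion]ₒ)]
Numerator = 1×5.16 + 0.063×153 = 14.8
Denominator = 1×95.8 + 0.063×28.8 = 97.61
Vm = 61.3 · log₁₀(0.15161) = 61.3 × (-0.8193) = -50.22 mV

-50 mV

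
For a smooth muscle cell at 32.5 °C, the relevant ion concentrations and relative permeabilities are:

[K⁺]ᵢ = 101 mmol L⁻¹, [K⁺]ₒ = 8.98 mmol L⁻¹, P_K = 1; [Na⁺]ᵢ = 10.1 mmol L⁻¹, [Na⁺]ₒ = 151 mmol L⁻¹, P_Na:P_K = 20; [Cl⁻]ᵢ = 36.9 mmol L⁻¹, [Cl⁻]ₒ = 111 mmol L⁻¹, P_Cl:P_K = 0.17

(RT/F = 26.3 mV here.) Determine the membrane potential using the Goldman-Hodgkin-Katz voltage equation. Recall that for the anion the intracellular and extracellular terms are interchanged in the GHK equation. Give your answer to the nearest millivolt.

Vm = 26.3 · ln[(Σ P·[cation]ₒ + Σ P·[anion]ᵢ) / (Σ P·[cation]ᵢ + Σ P·[anion]ₒ)]
Numerator = 1×8.98 + 20×151 + 0.17×36.9 = 3035
Denominator = 1×101 + 20×10.1 + 0.17×111 = 321.9
Vm = 26.3 · ln(9.4301) = 26.3 × (2.2439) = 59.01 mV

59 mV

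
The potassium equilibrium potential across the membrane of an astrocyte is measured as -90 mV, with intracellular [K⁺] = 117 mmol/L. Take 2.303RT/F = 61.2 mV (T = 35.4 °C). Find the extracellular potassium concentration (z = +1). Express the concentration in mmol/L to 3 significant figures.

Nernst: E = (61.2/1) · log₁₀([out]/[in]), so log₁₀([out]/[in]) = -90.0 × 1 / 61.2 = -1.4706.
[out]/[in] = 10^(-1.4706) = 0.03384.
[out] = 0.03384 × 117 = 3.959 mmol/L.

3.96 mmol/L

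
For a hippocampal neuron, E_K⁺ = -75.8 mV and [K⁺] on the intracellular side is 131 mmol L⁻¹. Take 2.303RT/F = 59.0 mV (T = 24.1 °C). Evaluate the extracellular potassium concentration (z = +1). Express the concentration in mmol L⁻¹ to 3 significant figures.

6.80 mmol L⁻¹

Nernst: E = (59.0/1) · log₁₀([out]/[in]), so log₁₀([out]/[in]) = -75.8 × 1 / 59.0 = -1.2847.
[out]/[in] = 10^(-1.2847) = 0.05191.
[out] = 0.05191 × 131 = 6.8 mmol L⁻¹.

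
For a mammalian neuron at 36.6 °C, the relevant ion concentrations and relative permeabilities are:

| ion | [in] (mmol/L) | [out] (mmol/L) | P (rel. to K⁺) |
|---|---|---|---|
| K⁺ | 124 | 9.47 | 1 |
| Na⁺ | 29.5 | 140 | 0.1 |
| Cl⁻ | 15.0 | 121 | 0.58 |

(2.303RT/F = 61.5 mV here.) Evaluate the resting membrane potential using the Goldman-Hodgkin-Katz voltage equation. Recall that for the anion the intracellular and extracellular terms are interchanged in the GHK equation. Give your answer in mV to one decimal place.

-48.4 mV

Vm = 61.5 · log₁₀[(Σ P·[cation]ₒ + Σ P·[anion]ᵢ) / (Σ P·[cation]ᵢ + Σ P·[anion]ₒ)]
Numerator = 1×9.47 + 0.1×140 + 0.58×15.0 = 32.17
Denominator = 1×124 + 0.1×29.5 + 0.58×121 = 197.1
Vm = 61.5 · log₁₀(0.16319) = 61.5 × (-0.7873) = -48.42 mV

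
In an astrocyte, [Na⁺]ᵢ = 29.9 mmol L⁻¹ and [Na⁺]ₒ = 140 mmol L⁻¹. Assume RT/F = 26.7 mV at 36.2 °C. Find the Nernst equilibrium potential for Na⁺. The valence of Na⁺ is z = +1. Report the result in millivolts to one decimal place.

E = (26.7/z) · ln([Na⁺]_out/[Na⁺]_in) with z = +1.
= (26.7/1) · ln(140/29.9) = 26.70 · ln(4.682)
= 26.70 · (1.5438) = 41.22 mV

41.2 mV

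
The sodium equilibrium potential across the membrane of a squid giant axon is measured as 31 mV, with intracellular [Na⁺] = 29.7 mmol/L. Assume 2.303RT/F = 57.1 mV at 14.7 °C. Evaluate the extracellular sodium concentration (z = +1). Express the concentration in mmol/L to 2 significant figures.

Nernst: E = (57.1/1) · log₁₀([out]/[in]), so log₁₀([out]/[in]) = 31.0 × 1 / 57.1 = 0.5429.
[out]/[in] = 10^(0.5429) = 3.491.
[out] = 3.491 × 29.7 = 103.7 mmol/L.

100 mmol/L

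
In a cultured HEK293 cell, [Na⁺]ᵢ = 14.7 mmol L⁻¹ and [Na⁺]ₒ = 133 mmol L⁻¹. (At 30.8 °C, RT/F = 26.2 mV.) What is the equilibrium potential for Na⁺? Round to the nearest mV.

E = (26.2/z) · ln([Na⁺]_out/[Na⁺]_in) with z = +1.
= (26.2/1) · ln(133/14.7) = 26.20 · ln(9.048)
= 26.20 · (2.2025) = 57.71 mV

58 mV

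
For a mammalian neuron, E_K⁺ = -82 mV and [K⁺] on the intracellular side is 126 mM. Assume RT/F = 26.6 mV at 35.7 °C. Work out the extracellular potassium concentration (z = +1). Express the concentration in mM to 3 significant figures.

Nernst: E = (26.6/1) · ln([out]/[in]), so ln([out]/[in]) = -82.0 × 1 / 26.6 = -3.0827.
[out]/[in] = e^(-3.0827) = 0.04584.
[out] = 0.04584 × 126 = 5.775 mM.

5.78 mM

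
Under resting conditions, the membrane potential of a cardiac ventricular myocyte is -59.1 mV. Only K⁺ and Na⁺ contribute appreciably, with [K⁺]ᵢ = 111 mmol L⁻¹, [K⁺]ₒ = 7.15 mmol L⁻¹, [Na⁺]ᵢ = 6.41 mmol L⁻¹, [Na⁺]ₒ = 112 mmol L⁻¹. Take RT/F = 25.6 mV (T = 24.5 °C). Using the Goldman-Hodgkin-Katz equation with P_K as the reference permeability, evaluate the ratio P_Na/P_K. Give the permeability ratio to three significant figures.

0.0349

Let α = P_Na/P_K. GHK: Vm = 25.6·ln[(Kₒ + α·Naₒ)/(Kᵢ + α·Naᵢ)].
e^(Vm/25.6) = e^(-59.1/25.6) = 0.099401
So 0.099401·(Kᵢ + α·Naᵢ) = Kₒ + α·Naₒ → α = (0.099401·111.0 − 7.15) / (112.0 − 0.099401·6.41)
α = (11.03 − 7.15) / (112.0 − 0.6372) = 3.884/111.4 = 0.03487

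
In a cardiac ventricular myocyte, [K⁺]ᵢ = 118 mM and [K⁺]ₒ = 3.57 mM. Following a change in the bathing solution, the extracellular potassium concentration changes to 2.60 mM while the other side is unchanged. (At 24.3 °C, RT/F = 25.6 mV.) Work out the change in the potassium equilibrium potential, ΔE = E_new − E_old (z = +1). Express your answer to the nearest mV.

E_old = (25.6/1)·ln(3.57/118) = -89.55 mV
E_new = (25.6/1)·ln(2.60/118) = -97.67 mV
ΔE = -97.67 − (-89.55) = -8.12 mV

-8 mV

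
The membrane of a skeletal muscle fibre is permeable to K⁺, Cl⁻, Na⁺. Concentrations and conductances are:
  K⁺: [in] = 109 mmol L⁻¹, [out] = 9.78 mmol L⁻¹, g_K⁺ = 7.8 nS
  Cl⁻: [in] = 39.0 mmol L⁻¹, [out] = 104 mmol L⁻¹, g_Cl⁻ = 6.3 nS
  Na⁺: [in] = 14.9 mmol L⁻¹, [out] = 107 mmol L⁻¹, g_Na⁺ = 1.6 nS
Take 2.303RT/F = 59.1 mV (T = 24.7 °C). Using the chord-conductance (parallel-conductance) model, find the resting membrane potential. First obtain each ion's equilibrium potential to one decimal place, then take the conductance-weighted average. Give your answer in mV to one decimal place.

-35.7 mV

E_K⁺ = (59.1/1)·log₁₀(9.78/109) = -61.9 mV
E_Cl⁻ = (59.1/-1)·log₁₀(104/39.0) = -25.2 mV
E_Na⁺ = (59.1/1)·log₁₀(107/14.9) = 50.6 mV
Vm = (Σ gᵢEᵢ)/(Σ gᵢ) = (7.8·-61.9 + 6.3·-25.2 + 1.6·50.6) / (7.8 + 6.3 + 1.6)
= -560.62 / 15.7 = -35.71 mV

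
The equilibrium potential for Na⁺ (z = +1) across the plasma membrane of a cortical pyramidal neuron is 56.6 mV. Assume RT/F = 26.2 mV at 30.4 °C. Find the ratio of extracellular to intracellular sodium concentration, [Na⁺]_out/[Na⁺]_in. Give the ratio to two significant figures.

8.7

ln([out]/[in]) = E·z/(26.2) = 56.6 × 1 / 26.2 = 2.1603
[out]/[in] = e^(2.1603) = 8.674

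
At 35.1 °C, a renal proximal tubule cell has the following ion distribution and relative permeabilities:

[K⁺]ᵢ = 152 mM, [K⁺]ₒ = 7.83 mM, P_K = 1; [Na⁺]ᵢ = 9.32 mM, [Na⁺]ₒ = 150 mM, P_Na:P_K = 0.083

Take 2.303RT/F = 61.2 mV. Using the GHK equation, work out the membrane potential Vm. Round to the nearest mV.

-54 mV

Vm = 61.2 · log₁₀[(Σ P·[cation]ₒ + Σ P·[anion]ᵢ) / (Σ P·[cation]ᵢ + Σ P·[anion]ₒ)]
Numerator = 1×7.83 + 0.083×150 = 20.28
Denominator = 1×152 + 0.083×9.32 = 152.8
Vm = 61.2 · log₁₀(0.13275) = 61.2 × (-0.8770) = -53.67 mV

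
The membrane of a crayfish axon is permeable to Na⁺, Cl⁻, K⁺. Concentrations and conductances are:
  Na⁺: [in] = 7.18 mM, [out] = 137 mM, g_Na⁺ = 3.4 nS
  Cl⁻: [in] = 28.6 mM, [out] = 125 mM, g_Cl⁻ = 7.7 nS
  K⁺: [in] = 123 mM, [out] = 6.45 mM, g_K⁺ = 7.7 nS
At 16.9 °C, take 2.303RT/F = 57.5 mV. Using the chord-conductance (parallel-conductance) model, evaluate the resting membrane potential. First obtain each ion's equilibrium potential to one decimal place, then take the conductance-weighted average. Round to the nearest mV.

E_Na⁺ = (57.5/1)·log₁₀(137/7.18) = 73.6 mV
E_Cl⁻ = (57.5/-1)·log₁₀(125/28.6) = -36.8 mV
E_K⁺ = (57.5/1)·log₁₀(6.45/123) = -73.6 mV
Vm = (Σ gᵢEᵢ)/(Σ gᵢ) = (3.4·73.6 + 7.7·-36.8 + 7.7·-73.6) / (3.4 + 7.7 + 7.7)
= -599.84 / 18.8 = -31.91 mV

-32 mV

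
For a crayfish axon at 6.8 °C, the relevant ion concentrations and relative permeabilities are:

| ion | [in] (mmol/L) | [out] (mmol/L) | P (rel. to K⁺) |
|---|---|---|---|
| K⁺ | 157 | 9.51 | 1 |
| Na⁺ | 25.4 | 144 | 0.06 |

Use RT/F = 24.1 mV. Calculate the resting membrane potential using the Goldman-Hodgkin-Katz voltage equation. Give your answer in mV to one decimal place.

-52.2 mV

Vm = 24.1 · ln[(Σ P·[cation]ₒ + Σ P·[anion]ᵢ) / (Σ P·[cation]ᵢ + Σ P·[anion]ₒ)]
Numerator = 1×9.51 + 0.06×144 = 18.15
Denominator = 1×157 + 0.06×25.4 = 158.5
Vm = 24.1 · ln(0.11449) = 24.1 × (-2.1672) = -52.23 mV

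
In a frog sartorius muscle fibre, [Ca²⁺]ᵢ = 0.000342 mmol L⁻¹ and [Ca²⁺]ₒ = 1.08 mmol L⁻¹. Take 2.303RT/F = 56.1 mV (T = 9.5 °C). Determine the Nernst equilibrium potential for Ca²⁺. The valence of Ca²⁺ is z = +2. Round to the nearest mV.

E = (56.1/z) · log₁₀([Ca²⁺]_out/[Ca²⁺]_in) with z = +2.
= (56.1/2) · log₁₀(1.08/0.000342) = 28.05 · log₁₀(3158)
= 28.05 · (3.4994) = 98.16 mV

98 mV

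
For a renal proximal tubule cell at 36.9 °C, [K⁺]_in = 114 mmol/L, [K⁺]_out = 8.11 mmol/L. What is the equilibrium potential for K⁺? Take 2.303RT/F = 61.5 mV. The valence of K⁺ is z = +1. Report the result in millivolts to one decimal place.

E = (61.5/z) · log₁₀([K⁺]_out/[K⁺]_in) with z = +1.
= (61.5/1) · log₁₀(8.11/114) = 61.50 · log₁₀(0.07114)
= 61.50 · (-1.1479) = -70.59 mV

-70.6 mV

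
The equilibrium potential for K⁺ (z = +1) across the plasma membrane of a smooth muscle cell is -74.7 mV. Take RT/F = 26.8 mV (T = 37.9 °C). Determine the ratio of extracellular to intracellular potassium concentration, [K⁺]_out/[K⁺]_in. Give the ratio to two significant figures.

ln([out]/[in]) = E·z/(26.8) = -74.7 × 1 / 26.8 = -2.7873
[out]/[in] = e^(-2.7873) = 0.06159

0.062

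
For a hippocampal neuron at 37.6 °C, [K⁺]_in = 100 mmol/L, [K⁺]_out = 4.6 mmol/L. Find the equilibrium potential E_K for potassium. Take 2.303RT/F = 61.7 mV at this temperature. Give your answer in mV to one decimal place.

-82.5 mV

E = (61.7/z) · log₁₀([K⁺]_out/[K⁺]_in) with z = +1.
= (61.7/1) · log₁₀(4.6/100) = 61.70 · log₁₀(0.046)
= 61.70 · (-1.3372) = -82.51 mV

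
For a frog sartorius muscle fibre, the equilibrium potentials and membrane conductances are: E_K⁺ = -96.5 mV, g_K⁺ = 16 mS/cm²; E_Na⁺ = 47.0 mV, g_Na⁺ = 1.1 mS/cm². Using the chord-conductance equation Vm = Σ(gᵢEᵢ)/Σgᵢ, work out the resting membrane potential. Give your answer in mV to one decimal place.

-87.3 mV

Σ gᵢEᵢ = 16·(-96.5) + 1.1·(47.0) = -1492.30
Σ gᵢ = 16 + 1.1 = 17.1
Vm = -1492.30 / 17.1 = -87.27 mV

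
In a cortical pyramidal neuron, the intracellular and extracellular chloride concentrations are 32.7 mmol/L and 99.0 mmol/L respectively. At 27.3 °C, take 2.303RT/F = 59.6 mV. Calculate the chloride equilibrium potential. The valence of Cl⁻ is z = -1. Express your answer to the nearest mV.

E = (59.6/z) · log₁₀([Cl⁻]_out/[Cl⁻]_in) with z = -1.
For an anion, dividing by z = -1 reverses the sign.
= (59.6/-1) · log₁₀(99.0/32.7) = -59.60 · log₁₀(3.028)
= -59.60 · (0.4811) = -28.67 mV

-29 mV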